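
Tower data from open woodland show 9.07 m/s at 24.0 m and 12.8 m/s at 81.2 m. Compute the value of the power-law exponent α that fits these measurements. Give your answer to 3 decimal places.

α ≈ 0.283

Power law: V₂/V₁ = (z₂/z₁)^α ⇒ α = ln(V₂/V₁) / ln(z₂/z₁)
α = ln(12.8/9.07) / ln(81.2/24.0) = ln(1.4112) / ln(3.3833)
  = 0.34447 / 1.21886 = 0.28262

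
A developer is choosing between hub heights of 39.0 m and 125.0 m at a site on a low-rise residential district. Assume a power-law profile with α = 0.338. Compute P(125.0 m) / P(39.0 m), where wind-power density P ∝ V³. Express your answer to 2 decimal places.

3.26

Speed ratio: V_B/V_A = (z_B/z_A)^α = (125.0/39.0)^0.338 = (3.2051)^0.338 = 1.48244
Power-density ratio: P_B/P_A = (V_B/V_A)³ = (1.48244)³ = 3.25782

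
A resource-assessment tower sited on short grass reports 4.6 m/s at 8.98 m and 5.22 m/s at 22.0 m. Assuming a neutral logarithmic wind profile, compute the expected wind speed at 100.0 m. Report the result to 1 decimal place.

Log law: V ∝ ln(z/z₀). From the pair, with r = V₁/V₂ = 0.88123,
ln z₀ = (ln z₁ − r·ln z₂)/(1 − r) = (2.1950 − 0.88123×3.0910)/0.11877 = -4.4531 → z₀ = 0.01164 m
V₃ = V₁ · ln(z₃/z₀)/ln(z₁/z₀) = 4.6 × 9.0582/6.6481 = 6.2677 m/s

6.3 m/s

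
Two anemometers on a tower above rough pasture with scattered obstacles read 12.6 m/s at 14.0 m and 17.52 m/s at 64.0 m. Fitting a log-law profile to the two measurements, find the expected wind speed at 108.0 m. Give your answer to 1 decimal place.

19.2 m/s

Log law: V ∝ ln(z/z₀). From the pair, with r = V₁/V₂ = 0.71918,
ln z₀ = (ln z₁ − r·ln z₂)/(1 − r) = (2.6391 − 0.71918×4.1589)/0.28082 = -1.2532 → z₀ = 0.2856 m
V₃ = V₁ · ln(z₃/z₀)/ln(z₁/z₀) = 12.6 × 5.9353/3.8922 = 19.2139 m/s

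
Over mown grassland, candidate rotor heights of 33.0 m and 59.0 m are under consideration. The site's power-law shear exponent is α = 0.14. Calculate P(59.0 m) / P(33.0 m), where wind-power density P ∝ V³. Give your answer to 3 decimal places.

Speed ratio: V_B/V_A = (z_B/z_A)^α = (59.0/33.0)^0.14 = (1.7879)^0.14 = 1.08474
Power-density ratio: P_B/P_A = (V_B/V_A)³ = (1.08474)³ = 1.27639

1.276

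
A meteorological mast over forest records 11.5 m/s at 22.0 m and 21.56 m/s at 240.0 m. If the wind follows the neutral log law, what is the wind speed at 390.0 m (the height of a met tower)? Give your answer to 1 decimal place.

Log law: V ∝ ln(z/z₀). From the pair, with r = V₁/V₂ = 0.53340,
ln z₀ = (ln z₁ − r·ln z₂)/(1 − r) = (3.0910 − 0.53340×5.4806)/0.46660 = 0.3594 → z₀ = 1.432 m
V₃ = V₁ · ln(z₃/z₀)/ln(z₁/z₀) = 11.5 × 5.6068/2.7316 = 23.6039 m/s

23.6 m/s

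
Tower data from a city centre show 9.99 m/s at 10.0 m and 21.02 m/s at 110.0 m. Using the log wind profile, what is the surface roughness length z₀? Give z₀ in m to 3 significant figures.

z₀ ≈ 1.14 m

Log law: V(z) ∝ ln(z/z₀). With r = V₁/V₂ = 9.99/21.02 = 0.47526,
r · ln(z₂/z₀) = ln(z₁/z₀) ⇒ ln z₀ = (ln z₁ − r·ln z₂)/(1 − r)
ln z₀ = (2.30259 − 0.47526×4.70048) / 0.52474 = 0.1308
z₀ = exp(0.1308) = 1.140 m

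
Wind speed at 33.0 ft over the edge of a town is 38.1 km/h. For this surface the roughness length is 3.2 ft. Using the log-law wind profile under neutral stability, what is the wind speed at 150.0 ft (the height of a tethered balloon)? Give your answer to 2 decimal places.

Log law: V(z) ∝ ln(z/z₀), so V₂/V₁ = ln(z₂/z₀) / ln(z₁/z₀).
ln(150.0/3.2) = 3.8475, ln(33.0/3.2) = 2.3334
V₂ = 38.1 × 3.8475/2.3334 = 38.1 × 1.6489 = 62.8233 km/h

62.82 km/h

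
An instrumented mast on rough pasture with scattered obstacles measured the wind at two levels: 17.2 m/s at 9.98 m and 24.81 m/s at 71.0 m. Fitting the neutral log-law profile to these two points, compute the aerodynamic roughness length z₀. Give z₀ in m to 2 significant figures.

z₀ ≈ 0.12 m

Log law: V(z) ∝ ln(z/z₀). With r = V₁/V₂ = 17.2/24.81 = 0.69327,
r · ln(z₂/z₀) = ln(z₁/z₀) ⇒ ln z₀ = (ln z₁ − r·ln z₂)/(1 − r)
ln z₀ = (2.30058 − 0.69327×4.26268) / 0.30673 = -2.1341
z₀ = exp(-2.1341) = 0.1183 m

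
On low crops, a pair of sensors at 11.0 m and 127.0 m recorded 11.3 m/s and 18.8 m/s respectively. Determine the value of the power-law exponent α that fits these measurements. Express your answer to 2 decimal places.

α ≈ 0.21

Power law: V₂/V₁ = (z₂/z₁)^α ⇒ α = ln(V₂/V₁) / ln(z₂/z₁)
α = ln(18.8/11.3) / ln(127.0/11.0) = ln(1.6637) / ln(11.5455)
  = 0.50905 / 2.44629 = 0.20809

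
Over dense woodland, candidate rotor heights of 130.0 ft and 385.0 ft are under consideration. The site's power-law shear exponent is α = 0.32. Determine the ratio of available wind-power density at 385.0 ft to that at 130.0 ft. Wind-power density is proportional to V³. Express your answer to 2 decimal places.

2.84

Speed ratio: V_B/V_A = (z_B/z_A)^α = (385.0/130.0)^0.32 = (2.9615)^0.32 = 1.41542
Power-density ratio: P_B/P_A = (V_B/V_A)³ = (1.41542)³ = 2.83568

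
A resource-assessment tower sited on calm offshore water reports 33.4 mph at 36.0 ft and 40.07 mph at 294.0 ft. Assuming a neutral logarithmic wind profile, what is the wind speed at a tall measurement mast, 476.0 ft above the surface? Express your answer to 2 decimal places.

Log law: V ∝ ln(z/z₀). From the pair, with r = V₁/V₂ = 0.83354,
ln z₀ = (ln z₁ − r·ln z₂)/(1 − r) = (3.5835 − 0.83354×5.6836)/0.16646 = -6.9325 → z₀ = 0.0009755 ft
V₃ = V₁ · ln(z₃/z₀)/ln(z₁/z₀) = 33.4 × 13.0979/10.5160 = 41.6004 mph

41.60 mph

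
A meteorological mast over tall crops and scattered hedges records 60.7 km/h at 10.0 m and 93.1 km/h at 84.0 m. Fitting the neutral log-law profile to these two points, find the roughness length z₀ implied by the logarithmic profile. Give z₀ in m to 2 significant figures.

z₀ ≈ 0.19 m

Log law: V(z) ∝ ln(z/z₀). With r = V₁/V₂ = 60.7/93.1 = 0.65199,
r · ln(z₂/z₀) = ln(z₁/z₀) ⇒ ln z₀ = (ln z₁ − r·ln z₂)/(1 − r)
ln z₀ = (2.30259 − 0.65199×4.43082) / 0.34801 = -1.6846
z₀ = exp(-1.6846) = 0.1855 m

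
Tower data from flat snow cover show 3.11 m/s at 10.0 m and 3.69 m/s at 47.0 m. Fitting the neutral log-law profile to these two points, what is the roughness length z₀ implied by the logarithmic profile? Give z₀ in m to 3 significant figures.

Log law: V(z) ∝ ln(z/z₀). With r = V₁/V₂ = 3.11/3.69 = 0.84282,
r · ln(z₂/z₀) = ln(z₁/z₀) ⇒ ln z₀ = (ln z₁ − r·ln z₂)/(1 − r)
ln z₀ = (2.30259 − 0.84282×3.85015) / 0.15718 = -5.9956
z₀ = exp(-5.9956) = 0.002490 m

z₀ ≈ 0.00249 m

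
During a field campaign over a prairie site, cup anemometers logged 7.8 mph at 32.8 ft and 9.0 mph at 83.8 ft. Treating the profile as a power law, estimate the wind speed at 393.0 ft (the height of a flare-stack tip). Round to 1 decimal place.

11.4 mph

First find α: α = ln(V₂/V₁)/ln(z₂/z₁) = ln(9.0/7.8)/ln(83.8/32.8) = 0.14310/0.93800 = 0.1526
Extrapolate from 83.8 ft to 393.0 ft: V₃ = 9.0 × (393.0/83.8)^0.1526 = 9.0 × 1.2659 = 11.3928 mph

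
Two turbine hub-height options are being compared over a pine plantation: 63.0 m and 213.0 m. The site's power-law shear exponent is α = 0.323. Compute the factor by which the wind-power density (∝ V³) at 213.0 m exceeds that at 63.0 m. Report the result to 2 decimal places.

Speed ratio: V_B/V_A = (z_B/z_A)^α = (213.0/63.0)^0.323 = (3.3810)^0.323 = 1.48211
Power-density ratio: P_B/P_A = (V_B/V_A)³ = (1.48211)³ = 3.25566

3.26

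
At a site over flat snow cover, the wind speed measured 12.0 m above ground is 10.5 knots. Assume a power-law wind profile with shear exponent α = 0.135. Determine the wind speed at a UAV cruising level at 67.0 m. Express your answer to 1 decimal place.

13.2 knots

Power-law profile: V₂ = V₁ · (z₂/z₁)^α
V₂ = 10.5 × (67.0/12.0)^0.135 = 10.5 × (5.5833)^0.135
    = 10.5 × 1.2613 = 13.2440 knots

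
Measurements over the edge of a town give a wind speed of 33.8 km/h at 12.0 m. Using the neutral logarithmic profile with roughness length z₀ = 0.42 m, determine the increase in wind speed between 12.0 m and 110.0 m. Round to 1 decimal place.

Log law: V₂ = V₁ · ln(z₂/z₀)/ln(z₁/z₀) = 33.8 × 5.5680/3.3524 = 56.1381 km/h
ΔV = 56.1381 − 33.8 = 22.3381 km/h

22.3 km/h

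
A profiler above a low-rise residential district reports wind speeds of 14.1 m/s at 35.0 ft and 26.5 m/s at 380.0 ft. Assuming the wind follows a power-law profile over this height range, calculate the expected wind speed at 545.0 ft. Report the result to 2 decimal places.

First find α: α = ln(V₂/V₁)/ln(z₂/z₁) = ln(26.5/14.1)/ln(380.0/35.0) = 0.63097/2.38482 = 0.2646
Extrapolate from 380.0 ft to 545.0 ft: V₃ = 26.5 × (545.0/380.0)^0.2646 = 26.5 × 1.1001 = 29.1529 m/s

29.15 m/s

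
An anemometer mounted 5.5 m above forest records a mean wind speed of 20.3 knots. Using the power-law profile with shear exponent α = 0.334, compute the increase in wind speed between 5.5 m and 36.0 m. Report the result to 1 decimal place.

Power law: V₂ = V₁ · (z₂/z₁)^α = 20.3 × (6.5455)^0.334 = 38.0207 knots
ΔV = 38.0207 − 20.3 = 17.7207 knots

17.7 knots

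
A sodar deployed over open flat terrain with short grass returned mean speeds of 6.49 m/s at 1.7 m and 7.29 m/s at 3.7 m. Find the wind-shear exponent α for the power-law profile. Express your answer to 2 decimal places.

α ≈ 0.15

Power law: V₂/V₁ = (z₂/z₁)^α ⇒ α = ln(V₂/V₁) / ln(z₂/z₁)
α = ln(7.29/6.49) / ln(3.7/1.7) = ln(1.1233) / ln(2.1765)
  = 0.11624 / 0.77770 = 0.14947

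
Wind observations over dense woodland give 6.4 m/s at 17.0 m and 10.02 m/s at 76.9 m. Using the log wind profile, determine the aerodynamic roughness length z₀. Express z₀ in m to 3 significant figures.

z₀ ≈ 1.18 m

Log law: V(z) ∝ ln(z/z₀). With r = V₁/V₂ = 6.4/10.02 = 0.63872,
r · ln(z₂/z₀) = ln(z₁/z₀) ⇒ ln z₀ = (ln z₁ − r·ln z₂)/(1 − r)
ln z₀ = (2.83321 − 0.63872×4.34251) / 0.36128 = 0.1649
z₀ = exp(0.1649) = 1.179 m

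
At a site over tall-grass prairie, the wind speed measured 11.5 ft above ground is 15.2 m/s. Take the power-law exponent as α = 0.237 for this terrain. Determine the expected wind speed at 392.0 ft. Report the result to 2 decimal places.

Power-law profile: V₂ = V₁ · (z₂/z₁)^α
V₂ = 15.2 × (392.0/11.5)^0.237 = 15.2 × (34.0870)^0.237
    = 15.2 × 2.3079 = 35.0806 m/s

35.08 m/s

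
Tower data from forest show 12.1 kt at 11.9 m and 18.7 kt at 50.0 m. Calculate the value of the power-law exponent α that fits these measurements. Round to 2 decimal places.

Power law: V₂/V₁ = (z₂/z₁)^α ⇒ α = ln(V₂/V₁) / ln(z₂/z₁)
α = ln(18.7/12.1) / ln(50.0/11.9) = ln(1.5455) / ln(4.2017)
  = 0.43532 / 1.43548 = 0.30326

α ≈ 0.30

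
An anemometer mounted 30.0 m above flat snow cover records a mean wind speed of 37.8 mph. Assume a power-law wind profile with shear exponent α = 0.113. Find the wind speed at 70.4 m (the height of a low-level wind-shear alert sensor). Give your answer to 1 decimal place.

41.6 mph

Power-law profile: V₂ = V₁ · (z₂/z₁)^α
V₂ = 37.8 × (70.4/30.0)^0.113 = 37.8 × (2.3467)^0.113
    = 37.8 × 1.1012 = 41.6249 mph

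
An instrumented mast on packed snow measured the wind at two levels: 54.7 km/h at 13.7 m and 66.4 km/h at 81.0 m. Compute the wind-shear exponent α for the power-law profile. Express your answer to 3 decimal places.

Power law: V₂/V₁ = (z₂/z₁)^α ⇒ α = ln(V₂/V₁) / ln(z₂/z₁)
α = ln(66.4/54.7) / ln(81.0/13.7) = ln(1.2139) / ln(5.9124)
  = 0.19383 / 1.77705 = 0.10908

α ≈ 0.109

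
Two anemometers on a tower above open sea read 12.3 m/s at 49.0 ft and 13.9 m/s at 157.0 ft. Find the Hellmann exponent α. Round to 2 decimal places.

α ≈ 0.11

Power law: V₂/V₁ = (z₂/z₁)^α ⇒ α = ln(V₂/V₁) / ln(z₂/z₁)
α = ln(13.9/12.3) / ln(157.0/49.0) = ln(1.1301) / ln(3.2041)
  = 0.12229 / 1.16443 = 0.10502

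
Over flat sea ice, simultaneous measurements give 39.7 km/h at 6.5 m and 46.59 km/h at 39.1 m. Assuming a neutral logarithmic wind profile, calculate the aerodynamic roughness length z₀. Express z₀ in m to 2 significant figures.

Log law: V(z) ∝ ln(z/z₀). With r = V₁/V₂ = 39.7/46.59 = 0.85211,
r · ln(z₂/z₀) = ln(z₁/z₀) ⇒ ln z₀ = (ln z₁ − r·ln z₂)/(1 − r)
ln z₀ = (1.87180 − 0.85211×3.66612) / 0.14789 = -8.4670
z₀ = exp(-8.4670) = 0.0002103 m

z₀ ≈ 0.00021 m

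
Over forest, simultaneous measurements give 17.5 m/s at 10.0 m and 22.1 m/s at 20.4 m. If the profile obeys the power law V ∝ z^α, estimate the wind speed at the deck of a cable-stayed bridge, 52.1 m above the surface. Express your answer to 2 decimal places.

30.04 m/s

First find α: α = ln(V₂/V₁)/ln(z₂/z₁) = ln(22.1/17.5)/ln(20.4/10.0) = 0.23338/0.71295 = 0.3273
Extrapolate from 20.4 m to 52.1 m: V₃ = 22.1 × (52.1/20.4)^0.3273 = 22.1 × 1.3592 = 30.0391 m/s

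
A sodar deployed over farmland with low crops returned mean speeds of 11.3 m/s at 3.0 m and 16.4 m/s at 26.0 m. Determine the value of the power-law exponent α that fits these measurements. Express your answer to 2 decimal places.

α ≈ 0.17

Power law: V₂/V₁ = (z₂/z₁)^α ⇒ α = ln(V₂/V₁) / ln(z₂/z₁)
α = ln(16.4/11.3) / ln(26.0/3.0) = ln(1.4513) / ln(8.6667)
  = 0.37248 / 2.15948 = 0.17248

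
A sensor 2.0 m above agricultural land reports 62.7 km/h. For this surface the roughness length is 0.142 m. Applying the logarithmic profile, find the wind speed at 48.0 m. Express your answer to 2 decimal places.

138.03 km/h

Log law: V(z) ∝ ln(z/z₀), so V₂/V₁ = ln(z₂/z₀) / ln(z₁/z₀).
ln(48.0/0.142) = 5.8231, ln(2.0/0.142) = 2.6451
V₂ = 62.7 × 5.8231/2.6451 = 62.7 × 2.2015 = 138.0339 km/h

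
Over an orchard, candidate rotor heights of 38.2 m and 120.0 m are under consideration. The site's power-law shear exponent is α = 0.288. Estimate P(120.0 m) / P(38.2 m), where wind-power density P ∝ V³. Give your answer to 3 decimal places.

2.688

Speed ratio: V_B/V_A = (z_B/z_A)^α = (120.0/38.2)^0.288 = (3.1414)^0.288 = 1.39050
Power-density ratio: P_B/P_A = (V_B/V_A)³ = (1.39050)³ = 2.68850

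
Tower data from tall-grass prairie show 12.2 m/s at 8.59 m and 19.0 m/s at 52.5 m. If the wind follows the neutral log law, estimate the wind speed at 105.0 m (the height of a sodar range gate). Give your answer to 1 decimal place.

21.6 m/s

Log law: V ∝ ln(z/z₀). From the pair, with r = V₁/V₂ = 0.64211,
ln z₀ = (ln z₁ − r·ln z₂)/(1 − r) = (2.1506 − 0.64211×3.9608)/0.35789 = -1.0971 → z₀ = 0.3338 m
V₃ = V₁ · ln(z₃/z₀)/ln(z₁/z₀) = 12.2 × 5.7511/3.2477 = 21.6038 m/s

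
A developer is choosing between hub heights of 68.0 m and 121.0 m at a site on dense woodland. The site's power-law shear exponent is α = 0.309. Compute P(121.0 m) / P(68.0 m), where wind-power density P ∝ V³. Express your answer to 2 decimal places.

Speed ratio: V_B/V_A = (z_B/z_A)^α = (121.0/68.0)^0.309 = (1.7794)^0.309 = 1.19491
Power-density ratio: P_B/P_A = (V_B/V_A)³ = (1.19491)³ = 1.70611

1.71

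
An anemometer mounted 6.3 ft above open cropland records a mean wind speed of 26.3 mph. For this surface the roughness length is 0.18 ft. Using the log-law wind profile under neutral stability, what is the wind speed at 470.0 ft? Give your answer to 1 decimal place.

Log law: V(z) ∝ ln(z/z₀), so V₂/V₁ = ln(z₂/z₀) / ln(z₁/z₀).
ln(470.0/0.18) = 7.8675, ln(6.3/0.18) = 3.5553
V₂ = 26.3 × 7.8675/3.5553 = 26.3 × 2.2129 = 58.1985 mph

58.2 mph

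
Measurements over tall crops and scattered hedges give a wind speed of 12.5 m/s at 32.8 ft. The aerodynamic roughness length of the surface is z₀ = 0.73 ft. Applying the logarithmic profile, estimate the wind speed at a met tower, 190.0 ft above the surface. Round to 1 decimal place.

18.3 m/s

Log law: V(z) ∝ ln(z/z₀), so V₂/V₁ = ln(z₂/z₀) / ln(z₁/z₀).
ln(190.0/0.73) = 5.5617, ln(32.8/0.73) = 3.8051
V₂ = 12.5 × 5.5617/3.8051 = 12.5 × 1.4616 = 18.2705 m/s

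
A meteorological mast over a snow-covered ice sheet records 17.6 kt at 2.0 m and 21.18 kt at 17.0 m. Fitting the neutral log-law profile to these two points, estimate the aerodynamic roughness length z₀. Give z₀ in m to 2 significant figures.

Log law: V(z) ∝ ln(z/z₀). With r = V₁/V₂ = 17.6/21.18 = 0.83097,
r · ln(z₂/z₀) = ln(z₁/z₀) ⇒ ln z₀ = (ln z₁ − r·ln z₂)/(1 − r)
ln z₀ = (0.69315 − 0.83097×2.83321) / 0.16903 = -9.8278
z₀ = exp(-9.8278) = 0.00005393 m

z₀ ≈ 0.000054 m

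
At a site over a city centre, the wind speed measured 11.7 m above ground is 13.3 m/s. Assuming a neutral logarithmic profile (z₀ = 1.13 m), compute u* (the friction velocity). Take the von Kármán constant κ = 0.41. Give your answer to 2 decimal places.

u* ≈ 2.33 m/s

Log law: V(z) = (u*/κ) · ln(z/z₀) ⇒ u* = κ · V / ln(z/z₀)
u* = 0.41 × 13.3 / ln(11.7/1.13) = 0.41 × 13.3 / 2.3374
   = 5.4530 / 2.3374 = 2.3330 m/s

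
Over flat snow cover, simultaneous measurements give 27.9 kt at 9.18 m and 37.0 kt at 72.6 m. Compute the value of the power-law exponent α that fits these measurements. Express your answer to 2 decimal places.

α ≈ 0.14

Power law: V₂/V₁ = (z₂/z₁)^α ⇒ α = ln(V₂/V₁) / ln(z₂/z₁)
α = ln(37.0/27.9) / ln(72.6/9.18) = ln(1.3262) / ln(7.9085)
  = 0.28229 / 2.06794 = 0.13651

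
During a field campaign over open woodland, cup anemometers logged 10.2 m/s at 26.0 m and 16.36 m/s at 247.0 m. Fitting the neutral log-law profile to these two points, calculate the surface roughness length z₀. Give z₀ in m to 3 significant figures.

z₀ ≈ 0.625 m

Log law: V(z) ∝ ln(z/z₀). With r = V₁/V₂ = 10.2/16.36 = 0.62347,
r · ln(z₂/z₀) = ln(z₁/z₀) ⇒ ln z₀ = (ln z₁ − r·ln z₂)/(1 − r)
ln z₀ = (3.25810 − 0.62347×5.50939) / 0.37653 = -0.4697
z₀ = exp(-0.4697) = 0.6252 m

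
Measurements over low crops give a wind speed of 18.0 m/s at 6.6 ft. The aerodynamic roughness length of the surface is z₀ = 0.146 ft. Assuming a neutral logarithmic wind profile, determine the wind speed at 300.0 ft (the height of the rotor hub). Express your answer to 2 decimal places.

Log law: V(z) ∝ ln(z/z₀), so V₂/V₁ = ln(z₂/z₀) / ln(z₁/z₀).
ln(300.0/0.146) = 7.6279, ln(6.6/0.146) = 3.8112
V₂ = 18.0 × 7.6279/3.8112 = 18.0 × 2.0014 = 36.0260 m/s

36.03 m/s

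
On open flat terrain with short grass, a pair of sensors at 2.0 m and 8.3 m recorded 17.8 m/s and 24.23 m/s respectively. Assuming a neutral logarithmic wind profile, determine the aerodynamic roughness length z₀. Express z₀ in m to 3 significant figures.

z₀ ≈ 0.0389 m

Log law: V(z) ∝ ln(z/z₀). With r = V₁/V₂ = 17.8/24.23 = 0.73463,
r · ln(z₂/z₀) = ln(z₁/z₀) ⇒ ln z₀ = (ln z₁ − r·ln z₂)/(1 − r)
ln z₀ = (0.69315 − 0.73463×2.11626) / 0.26537 = -3.2464
z₀ = exp(-3.2464) = 0.03891 m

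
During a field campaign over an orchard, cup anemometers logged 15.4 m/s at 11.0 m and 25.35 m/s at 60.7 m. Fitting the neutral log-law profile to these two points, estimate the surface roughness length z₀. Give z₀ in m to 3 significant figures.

z₀ ≈ 0.782 m

Log law: V(z) ∝ ln(z/z₀). With r = V₁/V₂ = 15.4/25.35 = 0.60750,
r · ln(z₂/z₀) = ln(z₁/z₀) ⇒ ln z₀ = (ln z₁ − r·ln z₂)/(1 − r)
ln z₀ = (2.39790 − 0.60750×4.10594) / 0.39250 = -0.2457
z₀ = exp(-0.2457) = 0.7821 m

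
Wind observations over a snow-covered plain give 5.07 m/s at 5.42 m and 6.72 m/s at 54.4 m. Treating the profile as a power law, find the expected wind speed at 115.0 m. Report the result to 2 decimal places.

7.36 m/s

First find α: α = ln(V₂/V₁)/ln(z₂/z₁) = ln(6.72/5.07)/ln(54.4/5.42) = 0.28175/2.30627 = 0.1222
Extrapolate from 54.4 m to 115.0 m: V₃ = 6.72 × (115.0/54.4)^0.1222 = 6.72 × 1.0958 = 7.3635 m/s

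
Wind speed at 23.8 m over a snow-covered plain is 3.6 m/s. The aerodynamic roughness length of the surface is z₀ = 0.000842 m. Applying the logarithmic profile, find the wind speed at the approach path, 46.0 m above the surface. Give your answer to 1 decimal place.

3.8 m/s

Log law: V(z) ∝ ln(z/z₀), so V₂/V₁ = ln(z₂/z₀) / ln(z₁/z₀).
ln(46.0/0.000842) = 10.9084, ln(23.8/0.000842) = 10.2494
V₂ = 3.6 × 10.9084/10.2494 = 3.6 × 1.0643 = 3.8315 m/s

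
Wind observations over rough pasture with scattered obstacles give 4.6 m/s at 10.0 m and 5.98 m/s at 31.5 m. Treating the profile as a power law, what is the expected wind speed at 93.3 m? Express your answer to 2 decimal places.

7.67 m/s

First find α: α = ln(V₂/V₁)/ln(z₂/z₁) = ln(5.98/4.6)/ln(31.5/10.0) = 0.26236/1.14740 = 0.2287
Extrapolate from 31.5 m to 93.3 m: V₃ = 5.98 × (93.3/31.5)^0.2287 = 5.98 × 1.2818 = 7.6653 m/s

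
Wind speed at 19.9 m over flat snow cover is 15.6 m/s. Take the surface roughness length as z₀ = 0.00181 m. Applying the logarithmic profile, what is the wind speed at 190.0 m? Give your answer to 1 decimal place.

Log law: V(z) ∝ ln(z/z₀), so V₂/V₁ = ln(z₂/z₀) / ln(z₁/z₀).
ln(190.0/0.00181) = 11.5615, ln(19.9/0.00181) = 9.3051
V₂ = 15.6 × 11.5615/9.3051 = 15.6 × 1.2425 = 19.3827 m/s

19.4 m/s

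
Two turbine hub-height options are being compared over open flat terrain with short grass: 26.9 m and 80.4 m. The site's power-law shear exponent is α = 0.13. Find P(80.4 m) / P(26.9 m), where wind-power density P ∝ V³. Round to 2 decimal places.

Speed ratio: V_B/V_A = (z_B/z_A)^α = (80.4/26.9)^0.13 = (2.9888)^0.13 = 1.15296
Power-density ratio: P_B/P_A = (V_B/V_A)³ = (1.15296)³ = 1.53266

1.53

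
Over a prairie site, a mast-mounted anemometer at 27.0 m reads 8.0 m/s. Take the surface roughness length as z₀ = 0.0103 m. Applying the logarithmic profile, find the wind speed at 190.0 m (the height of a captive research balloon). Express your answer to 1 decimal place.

Log law: V(z) ∝ ln(z/z₀), so V₂/V₁ = ln(z₂/z₀) / ln(z₁/z₀).
ln(190.0/0.0103) = 9.8226, ln(27.0/0.0103) = 7.8714
V₂ = 8.0 × 9.8226/7.8714 = 8.0 × 1.2479 = 9.9831 m/s

10.0 m/s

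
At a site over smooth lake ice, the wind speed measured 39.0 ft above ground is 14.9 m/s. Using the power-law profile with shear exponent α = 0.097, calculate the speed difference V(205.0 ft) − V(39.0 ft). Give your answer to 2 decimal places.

Power law: V₂ = V₁ · (z₂/z₁)^α = 14.9 × (5.2564)^0.097 = 17.5022 m/s
ΔV = 17.5022 − 14.9 = 2.6022 m/s

2.60 m/s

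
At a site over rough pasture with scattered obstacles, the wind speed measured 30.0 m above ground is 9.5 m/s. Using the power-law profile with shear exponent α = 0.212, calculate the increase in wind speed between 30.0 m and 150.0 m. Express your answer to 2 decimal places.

3.86 m/s

Power law: V₂ = V₁ · (z₂/z₁)^α = 9.5 × (5.0000)^0.212 = 13.3630 m/s
ΔV = 13.3630 − 9.5 = 3.8630 m/s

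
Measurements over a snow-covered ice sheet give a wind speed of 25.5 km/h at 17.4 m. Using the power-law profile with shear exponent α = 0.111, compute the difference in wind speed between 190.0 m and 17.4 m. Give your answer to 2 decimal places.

Power law: V₂ = V₁ · (z₂/z₁)^α = 25.5 × (10.9195)^0.111 = 33.2492 km/h
ΔV = 33.2492 − 25.5 = 7.7492 km/h

7.75 km/h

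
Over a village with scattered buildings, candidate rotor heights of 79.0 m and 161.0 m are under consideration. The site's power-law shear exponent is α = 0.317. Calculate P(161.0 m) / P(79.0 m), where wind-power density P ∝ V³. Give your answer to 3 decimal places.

1.968

Speed ratio: V_B/V_A = (z_B/z_A)^α = (161.0/79.0)^0.317 = (2.0380)^0.317 = 1.25319
Power-density ratio: P_B/P_A = (V_B/V_A)³ = (1.25319)³ = 1.96810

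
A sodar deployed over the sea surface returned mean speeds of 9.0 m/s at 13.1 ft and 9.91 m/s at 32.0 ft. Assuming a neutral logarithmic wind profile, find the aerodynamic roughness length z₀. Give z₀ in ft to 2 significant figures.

Log law: V(z) ∝ ln(z/z₀). With r = V₁/V₂ = 9.0/9.91 = 0.90817,
r · ln(z₂/z₀) = ln(z₁/z₀) ⇒ ln z₀ = (ln z₁ − r·ln z₂)/(1 − r)
ln z₀ = (2.57261 − 0.90817×3.46574) / 0.09183 = -6.2605
z₀ = exp(-6.2605) = 0.001910 ft

z₀ ≈ 0.0019 ft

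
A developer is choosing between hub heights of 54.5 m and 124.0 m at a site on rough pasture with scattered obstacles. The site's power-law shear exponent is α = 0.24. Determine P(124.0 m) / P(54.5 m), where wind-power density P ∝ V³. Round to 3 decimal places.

Speed ratio: V_B/V_A = (z_B/z_A)^α = (124.0/54.5)^0.24 = (2.2752)^0.24 = 1.21811
Power-density ratio: P_B/P_A = (V_B/V_A)³ = (1.21811)³ = 1.80742

1.807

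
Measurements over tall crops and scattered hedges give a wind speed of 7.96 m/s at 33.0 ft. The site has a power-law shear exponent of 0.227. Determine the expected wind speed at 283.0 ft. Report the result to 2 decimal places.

Power-law profile: V₂ = V₁ · (z₂/z₁)^α
V₂ = 7.96 × (283.0/33.0)^0.227 = 7.96 × (8.5758)^0.227
    = 7.96 × 1.6287 = 12.9648 m/s

12.96 m/s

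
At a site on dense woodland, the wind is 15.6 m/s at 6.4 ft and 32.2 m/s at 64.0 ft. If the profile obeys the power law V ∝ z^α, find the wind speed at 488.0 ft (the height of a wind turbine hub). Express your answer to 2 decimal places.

61.03 m/s

First find α: α = ln(V₂/V₁)/ln(z₂/z₁) = ln(32.2/15.6)/ln(64.0/6.4) = 0.72470/2.30259 = 0.3147
Extrapolate from 64.0 ft to 488.0 ft: V₃ = 32.2 × (488.0/64.0)^0.3147 = 32.2 × 1.8953 = 61.0273 m/s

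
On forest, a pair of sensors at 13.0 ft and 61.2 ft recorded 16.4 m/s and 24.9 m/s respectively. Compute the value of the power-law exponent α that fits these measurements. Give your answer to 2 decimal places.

Power law: V₂/V₁ = (z₂/z₁)^α ⇒ α = ln(V₂/V₁) / ln(z₂/z₁)
α = ln(24.9/16.4) / ln(61.2/13.0) = ln(1.5183) / ln(4.7077)
  = 0.41759 / 1.54920 = 0.26955

α ≈ 0.27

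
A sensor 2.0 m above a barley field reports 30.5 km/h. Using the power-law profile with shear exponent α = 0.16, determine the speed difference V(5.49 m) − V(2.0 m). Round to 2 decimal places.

Power law: V₂ = V₁ · (z₂/z₁)^α = 30.5 × (2.7450)^0.16 = 35.8481 km/h
ΔV = 35.8481 − 30.5 = 5.3481 km/h

5.35 km/h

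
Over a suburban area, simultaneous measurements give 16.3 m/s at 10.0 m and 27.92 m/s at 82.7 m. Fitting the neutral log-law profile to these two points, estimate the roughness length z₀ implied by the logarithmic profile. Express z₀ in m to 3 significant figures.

z₀ ≈ 0.516 m

Log law: V(z) ∝ ln(z/z₀). With r = V₁/V₂ = 16.3/27.92 = 0.58381,
r · ln(z₂/z₀) = ln(z₁/z₀) ⇒ ln z₀ = (ln z₁ − r·ln z₂)/(1 − r)
ln z₀ = (2.30259 − 0.58381×4.41522) / 0.41619 = -0.6609
z₀ = exp(-0.6609) = 0.5164 m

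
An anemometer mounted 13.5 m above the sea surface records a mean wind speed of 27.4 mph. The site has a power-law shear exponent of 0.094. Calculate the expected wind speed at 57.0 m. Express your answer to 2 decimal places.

31.37 mph

Power-law profile: V₂ = V₁ · (z₂/z₁)^α
V₂ = 27.4 × (57.0/13.5)^0.094 = 27.4 × (4.2222)^0.094
    = 27.4 × 1.1450 = 31.3727 mph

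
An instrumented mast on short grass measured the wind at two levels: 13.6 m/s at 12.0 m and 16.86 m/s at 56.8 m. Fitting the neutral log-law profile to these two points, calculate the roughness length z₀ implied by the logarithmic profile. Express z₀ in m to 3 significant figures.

Log law: V(z) ∝ ln(z/z₀). With r = V₁/V₂ = 13.6/16.86 = 0.80664,
r · ln(z₂/z₀) = ln(z₁/z₀) ⇒ ln z₀ = (ln z₁ − r·ln z₂)/(1 − r)
ln z₀ = (2.48491 − 0.80664×4.03954) / 0.19336 = -4.0007
z₀ = exp(-4.0007) = 0.01830 m

z₀ ≈ 0.0183 m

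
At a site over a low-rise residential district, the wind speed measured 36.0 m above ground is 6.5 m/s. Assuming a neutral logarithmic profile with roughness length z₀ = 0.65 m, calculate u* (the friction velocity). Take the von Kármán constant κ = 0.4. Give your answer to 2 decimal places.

u* ≈ 0.65 m/s

Log law: V(z) = (u*/κ) · ln(z/z₀) ⇒ u* = κ · V / ln(z/z₀)
u* = 0.4 × 6.5 / ln(36.0/0.65) = 0.4 × 6.5 / 4.0143
   = 2.6000 / 4.0143 = 0.6477 m/s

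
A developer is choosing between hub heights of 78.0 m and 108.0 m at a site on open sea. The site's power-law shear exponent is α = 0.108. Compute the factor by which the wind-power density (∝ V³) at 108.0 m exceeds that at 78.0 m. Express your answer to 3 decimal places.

Speed ratio: V_B/V_A = (z_B/z_A)^α = (108.0/78.0)^0.108 = (1.3846)^0.108 = 1.03577
Power-density ratio: P_B/P_A = (V_B/V_A)³ = (1.03577)³ = 1.11120

1.111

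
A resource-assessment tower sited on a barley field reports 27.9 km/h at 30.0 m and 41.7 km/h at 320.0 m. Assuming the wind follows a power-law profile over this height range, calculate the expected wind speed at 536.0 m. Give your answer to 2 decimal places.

First find α: α = ln(V₂/V₁)/ln(z₂/z₁) = ln(41.7/27.9)/ln(320.0/30.0) = 0.40187/2.36712 = 0.1698
Extrapolate from 320.0 m to 536.0 m: V₃ = 41.7 × (536.0/320.0)^0.1698 = 41.7 × 1.0915 = 45.5164 km/h

45.52 km/h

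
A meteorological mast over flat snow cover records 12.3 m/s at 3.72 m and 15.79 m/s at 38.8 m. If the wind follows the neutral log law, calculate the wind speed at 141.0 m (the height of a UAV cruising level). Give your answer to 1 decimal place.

Log law: V ∝ ln(z/z₀). From the pair, with r = V₁/V₂ = 0.77897,
ln z₀ = (ln z₁ − r·ln z₂)/(1 − r) = (1.3137 − 0.77897×3.6584)/0.22103 = -6.9498 → z₀ = 0.0009588 m
V₃ = V₁ · ln(z₃/z₀)/ln(z₁/z₀) = 12.3 × 11.8986/8.2635 = 17.7106 m/s

17.7 m/s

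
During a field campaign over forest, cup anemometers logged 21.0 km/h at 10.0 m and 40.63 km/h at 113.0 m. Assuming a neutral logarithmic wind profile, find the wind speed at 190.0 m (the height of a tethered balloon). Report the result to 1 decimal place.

44.8 km/h

Log law: V ∝ ln(z/z₀). From the pair, with r = V₁/V₂ = 0.51686,
ln z₀ = (ln z₁ − r·ln z₂)/(1 − r) = (2.3026 − 0.51686×4.7274)/0.48314 = -0.2914 → z₀ = 0.7472 m
V₃ = V₁ · ln(z₃/z₀)/ln(z₁/z₀) = 21.0 × 5.5385/2.5940 = 44.8367 km/h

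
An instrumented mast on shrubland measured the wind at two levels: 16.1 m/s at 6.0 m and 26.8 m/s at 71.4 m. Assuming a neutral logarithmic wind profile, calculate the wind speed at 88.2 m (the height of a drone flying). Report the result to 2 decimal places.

27.71 m/s

Log law: V ∝ ln(z/z₀). From the pair, with r = V₁/V₂ = 0.60075,
ln z₀ = (ln z₁ − r·ln z₂)/(1 − r) = (1.7918 − 0.60075×4.2683)/0.39925 = -1.9346 → z₀ = 0.1445 m
V₃ = V₁ · ln(z₃/z₀)/ln(z₁/z₀) = 16.1 × 6.4142/3.7264 = 27.7130 m/s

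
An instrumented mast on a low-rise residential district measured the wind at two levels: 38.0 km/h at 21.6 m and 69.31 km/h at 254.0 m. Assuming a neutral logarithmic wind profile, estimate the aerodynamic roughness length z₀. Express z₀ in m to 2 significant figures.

Log law: V(z) ∝ ln(z/z₀). With r = V₁/V₂ = 38.0/69.31 = 0.54826,
r · ln(z₂/z₀) = ln(z₁/z₀) ⇒ ln z₀ = (ln z₁ − r·ln z₂)/(1 − r)
ln z₀ = (3.07269 − 0.54826×5.53733) / 0.45174 = 0.0814
z₀ = exp(0.0814) = 1.085 m

z₀ ≈ 1.1 m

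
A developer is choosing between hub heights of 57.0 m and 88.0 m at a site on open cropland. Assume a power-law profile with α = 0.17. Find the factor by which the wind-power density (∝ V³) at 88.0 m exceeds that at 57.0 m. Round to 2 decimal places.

1.25

Speed ratio: V_B/V_A = (z_B/z_A)^α = (88.0/57.0)^0.17 = (1.5439)^0.17 = 1.07662
Power-density ratio: P_B/P_A = (V_B/V_A)³ = (1.07662)³ = 1.24793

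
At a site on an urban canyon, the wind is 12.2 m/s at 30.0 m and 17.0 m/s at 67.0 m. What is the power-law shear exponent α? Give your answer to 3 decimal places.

α ≈ 0.413

Power law: V₂/V₁ = (z₂/z₁)^α ⇒ α = ln(V₂/V₁) / ln(z₂/z₁)
α = ln(17.0/12.2) / ln(67.0/30.0) = ln(1.3934) / ln(2.2333)
  = 0.33178 / 0.80350 = 0.41292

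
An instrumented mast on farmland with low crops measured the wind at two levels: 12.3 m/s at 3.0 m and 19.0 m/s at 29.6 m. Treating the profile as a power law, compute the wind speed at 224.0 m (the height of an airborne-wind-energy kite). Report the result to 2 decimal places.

27.91 m/s

First find α: α = ln(V₂/V₁)/ln(z₂/z₁) = ln(19.0/12.3)/ln(29.6/3.0) = 0.43484/2.28916 = 0.1900
Extrapolate from 29.6 m to 224.0 m: V₃ = 19.0 × (224.0/29.6)^0.1900 = 19.0 × 1.4688 = 27.9072 m/s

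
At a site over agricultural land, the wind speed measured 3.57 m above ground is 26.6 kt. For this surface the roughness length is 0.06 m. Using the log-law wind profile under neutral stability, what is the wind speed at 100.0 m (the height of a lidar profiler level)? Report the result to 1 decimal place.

Log law: V(z) ∝ ln(z/z₀), so V₂/V₁ = ln(z₂/z₀) / ln(z₁/z₀).
ln(100.0/0.06) = 7.4186, ln(3.57/0.06) = 4.0860
V₂ = 26.6 × 7.4186/4.0860 = 26.6 × 1.8156 = 48.2955 kt

48.3 kt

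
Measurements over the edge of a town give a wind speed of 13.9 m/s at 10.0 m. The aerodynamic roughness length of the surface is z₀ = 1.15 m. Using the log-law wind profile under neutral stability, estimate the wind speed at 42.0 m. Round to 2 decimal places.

23.12 m/s

Log law: V(z) ∝ ln(z/z₀), so V₂/V₁ = ln(z₂/z₀) / ln(z₁/z₀).
ln(42.0/1.15) = 3.5979, ln(10.0/1.15) = 2.1628
V₂ = 13.9 × 3.5979/2.1628 = 13.9 × 1.6635 = 23.1230 m/s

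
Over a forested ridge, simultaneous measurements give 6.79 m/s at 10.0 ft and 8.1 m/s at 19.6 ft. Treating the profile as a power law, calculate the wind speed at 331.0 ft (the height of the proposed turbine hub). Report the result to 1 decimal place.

First find α: α = ln(V₂/V₁)/ln(z₂/z₁) = ln(8.1/6.79)/ln(19.6/10.0) = 0.17641/0.67294 = 0.2622
Extrapolate from 19.6 ft to 331.0 ft: V₃ = 8.1 × (331.0/19.6)^0.2622 = 8.1 × 2.0980 = 16.9939 m/s

17.0 m/s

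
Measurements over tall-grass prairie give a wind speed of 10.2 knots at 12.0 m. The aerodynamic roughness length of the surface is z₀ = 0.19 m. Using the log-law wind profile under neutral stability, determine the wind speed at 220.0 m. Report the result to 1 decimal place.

17.4 knots

Log law: V(z) ∝ ln(z/z₀), so V₂/V₁ = ln(z₂/z₀) / ln(z₁/z₀).
ln(220.0/0.19) = 7.0544, ln(12.0/0.19) = 4.1456
V₂ = 10.2 × 7.0544/4.1456 = 10.2 × 1.7016 = 17.3567 knots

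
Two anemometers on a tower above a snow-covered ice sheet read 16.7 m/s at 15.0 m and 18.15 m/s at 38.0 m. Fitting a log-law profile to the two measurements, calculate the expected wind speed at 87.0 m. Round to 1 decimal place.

19.4 m/s

Log law: V ∝ ln(z/z₀). From the pair, with r = V₁/V₂ = 0.92011,
ln z₀ = (ln z₁ − r·ln z₂)/(1 − r) = (2.7081 − 0.92011×3.6376)/0.07989 = -7.9976 → z₀ = 0.0003363 m
V₃ = V₁ · ln(z₃/z₀)/ln(z₁/z₀) = 16.7 × 12.4635/10.7057 = 19.4421 m/s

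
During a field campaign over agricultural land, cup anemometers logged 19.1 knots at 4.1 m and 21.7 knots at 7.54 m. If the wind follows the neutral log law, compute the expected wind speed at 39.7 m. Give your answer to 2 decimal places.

28.79 knots

Log law: V ∝ ln(z/z₀). From the pair, with r = V₁/V₂ = 0.88018,
ln z₀ = (ln z₁ − r·ln z₂)/(1 − r) = (1.4110 − 0.88018×2.0202)/0.11982 = -3.0645 → z₀ = 0.04667 m
V₃ = V₁ · ln(z₃/z₀)/ln(z₁/z₀) = 19.1 × 6.7459/4.4755 = 28.7891 knots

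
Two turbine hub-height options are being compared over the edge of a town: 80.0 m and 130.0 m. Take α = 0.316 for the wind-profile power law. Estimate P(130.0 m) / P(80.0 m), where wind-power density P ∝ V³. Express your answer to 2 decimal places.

1.58

Speed ratio: V_B/V_A = (z_B/z_A)^α = (130.0/80.0)^0.316 = (1.6250)^0.316 = 1.16582
Power-density ratio: P_B/P_A = (V_B/V_A)³ = (1.16582)³ = 1.58449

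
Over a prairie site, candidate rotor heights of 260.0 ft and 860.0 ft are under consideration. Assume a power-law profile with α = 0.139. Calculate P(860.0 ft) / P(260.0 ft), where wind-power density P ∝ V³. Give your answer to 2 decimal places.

Speed ratio: V_B/V_A = (z_B/z_A)^α = (860.0/260.0)^0.139 = (3.3077)^0.139 = 1.18090
Power-density ratio: P_B/P_A = (V_B/V_A)³ = (1.18090)³ = 1.64680

1.65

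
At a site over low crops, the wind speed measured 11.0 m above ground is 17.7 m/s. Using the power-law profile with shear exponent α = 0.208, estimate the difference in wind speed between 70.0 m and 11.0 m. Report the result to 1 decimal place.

Power law: V₂ = V₁ · (z₂/z₁)^α = 17.7 × (6.3636)^0.208 = 26.0102 m/s
ΔV = 26.0102 − 17.7 = 8.3102 m/s

8.3 m/s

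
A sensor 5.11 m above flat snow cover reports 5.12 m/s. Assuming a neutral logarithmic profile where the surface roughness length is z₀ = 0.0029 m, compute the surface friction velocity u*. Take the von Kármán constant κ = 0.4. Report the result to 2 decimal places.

u* ≈ 0.27 m/s

Log law: V(z) = (u*/κ) · ln(z/z₀) ⇒ u* = κ · V / ln(z/z₀)
u* = 0.4 × 5.12 / ln(5.11/0.0029) = 0.4 × 5.12 / 7.4742
   = 2.0480 / 7.4742 = 0.2740 m/s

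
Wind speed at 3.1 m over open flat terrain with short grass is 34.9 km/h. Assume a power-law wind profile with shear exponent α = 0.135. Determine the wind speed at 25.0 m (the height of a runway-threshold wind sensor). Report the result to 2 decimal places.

Power-law profile: V₂ = V₁ · (z₂/z₁)^α
V₂ = 34.9 × (25.0/3.1)^0.135 = 34.9 × (8.0645)^0.135
    = 34.9 × 1.3255 = 46.2608 km/h

46.26 km/h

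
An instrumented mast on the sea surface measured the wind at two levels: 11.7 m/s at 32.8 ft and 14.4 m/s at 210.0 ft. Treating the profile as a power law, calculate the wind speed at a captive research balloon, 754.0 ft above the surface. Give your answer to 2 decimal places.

First find α: α = ln(V₂/V₁)/ln(z₂/z₁) = ln(14.4/11.7)/ln(210.0/32.8) = 0.20764/1.85668 = 0.1118
Extrapolate from 210.0 ft to 754.0 ft: V₃ = 14.4 × (754.0/210.0)^0.1118 = 14.4 × 1.1537 = 16.6130 m/s

16.61 m/s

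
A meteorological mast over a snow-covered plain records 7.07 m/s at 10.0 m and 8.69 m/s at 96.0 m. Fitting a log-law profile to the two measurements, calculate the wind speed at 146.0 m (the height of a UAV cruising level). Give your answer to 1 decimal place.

9.0 m/s

Log law: V ∝ ln(z/z₀). From the pair, with r = V₁/V₂ = 0.81358,
ln z₀ = (ln z₁ − r·ln z₂)/(1 − r) = (2.3026 − 0.81358×4.5643)/0.18642 = -7.5682 → z₀ = 0.0005166 m
V₃ = V₁ · ln(z₃/z₀)/ln(z₁/z₀) = 7.07 × 12.5518/9.8708 = 8.9903 m/s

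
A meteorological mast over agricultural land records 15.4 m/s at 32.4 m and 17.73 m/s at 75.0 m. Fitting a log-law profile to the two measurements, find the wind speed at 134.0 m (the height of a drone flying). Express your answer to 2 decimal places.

19.34 m/s

Log law: V ∝ ln(z/z₀). From the pair, with r = V₁/V₂ = 0.86858,
ln z₀ = (ln z₁ − r·ln z₂)/(1 − r) = (3.4782 − 0.86858×4.3175)/0.13142 = -2.0693 → z₀ = 0.1263 m
V₃ = V₁ · ln(z₃/z₀)/ln(z₁/z₀) = 15.4 × 6.9672/5.5475 = 19.3411 m/s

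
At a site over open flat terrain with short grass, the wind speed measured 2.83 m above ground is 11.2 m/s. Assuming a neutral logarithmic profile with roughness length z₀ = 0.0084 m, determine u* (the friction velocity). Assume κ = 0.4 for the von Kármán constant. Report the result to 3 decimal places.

u* ≈ 0.770 m/s

Log law: V(z) = (u*/κ) · ln(z/z₀) ⇒ u* = κ · V / ln(z/z₀)
u* = 0.4 × 11.2 / ln(2.83/0.0084) = 0.4 × 11.2 / 5.8198
   = 4.4800 / 5.8198 = 0.7698 m/s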